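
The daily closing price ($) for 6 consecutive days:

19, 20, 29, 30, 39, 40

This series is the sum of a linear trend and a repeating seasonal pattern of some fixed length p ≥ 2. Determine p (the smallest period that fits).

First differences y_{t+1} − y_t: 1, 9, 1, 9, 1, …
The difference pattern repeats every 2 terms and not for any smaller step, so p = 2.

2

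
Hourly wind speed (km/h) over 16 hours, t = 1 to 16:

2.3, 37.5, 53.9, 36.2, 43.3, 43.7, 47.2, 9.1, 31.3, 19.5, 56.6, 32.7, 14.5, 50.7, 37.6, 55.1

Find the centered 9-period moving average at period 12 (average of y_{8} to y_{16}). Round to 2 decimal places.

Sum of periods 8–16: 9.1 + 31.3 + 19.5 + 56.6 + 32.7 + 14.5 + 50.7 + 37.6 + 55.1 = 307.1
Divide by 9: 307.1 / 9 = 34.12

34.12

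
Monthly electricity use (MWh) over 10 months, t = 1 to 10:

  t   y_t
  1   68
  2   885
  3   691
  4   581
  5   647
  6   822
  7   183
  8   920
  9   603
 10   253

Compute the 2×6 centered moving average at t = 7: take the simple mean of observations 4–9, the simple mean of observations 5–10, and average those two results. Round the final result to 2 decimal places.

Sum over 4–9: 581 + 647 + 822 + 183 + 920 + 603 = 3756
Sum over 5–10: 647 + 822 + 183 + 920 + 603 + 253 = 3428
CMA at t=7 = (3756 + 3428) / (2·6) = 7184 / 12 = 598.67

598.67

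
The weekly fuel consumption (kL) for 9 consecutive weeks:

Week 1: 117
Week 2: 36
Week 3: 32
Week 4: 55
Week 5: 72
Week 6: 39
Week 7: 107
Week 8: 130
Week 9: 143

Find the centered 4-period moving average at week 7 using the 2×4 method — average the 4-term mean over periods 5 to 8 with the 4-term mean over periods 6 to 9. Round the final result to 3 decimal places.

Sum over 5–8: 72 + 39 + 107 + 130 = 348
Sum over 6–9: 39 + 107 + 130 + 143 = 419
CMA at t=7 = (348 + 419) / (2·4) = 767 / 8 = 95.875

95.875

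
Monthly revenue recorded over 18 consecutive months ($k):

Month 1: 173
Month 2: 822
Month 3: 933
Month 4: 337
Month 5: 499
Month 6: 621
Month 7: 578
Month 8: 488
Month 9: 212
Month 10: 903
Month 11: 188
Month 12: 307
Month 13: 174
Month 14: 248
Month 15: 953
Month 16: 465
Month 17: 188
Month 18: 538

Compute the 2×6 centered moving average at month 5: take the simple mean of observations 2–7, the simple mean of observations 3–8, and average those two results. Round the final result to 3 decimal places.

Sum over 2–7: 822 + 933 + 337 + 499 + 621 + 578 = 3790
Sum over 3–8: 933 + 337 + 499 + 621 + 578 + 488 = 3456
CMA at t=5 = (3790 + 3456) / (2·6) = 7246 / 12 = 603.833

603.833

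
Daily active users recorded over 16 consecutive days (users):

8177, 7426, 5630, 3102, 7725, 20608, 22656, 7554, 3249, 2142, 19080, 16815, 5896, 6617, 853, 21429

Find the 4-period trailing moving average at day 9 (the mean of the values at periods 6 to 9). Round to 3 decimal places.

13516.750

Sum of periods 6–9: 20608 + 22656 + 7554 + 3249 = 54067
Divide by 4: 54067 / 4 = 13516.750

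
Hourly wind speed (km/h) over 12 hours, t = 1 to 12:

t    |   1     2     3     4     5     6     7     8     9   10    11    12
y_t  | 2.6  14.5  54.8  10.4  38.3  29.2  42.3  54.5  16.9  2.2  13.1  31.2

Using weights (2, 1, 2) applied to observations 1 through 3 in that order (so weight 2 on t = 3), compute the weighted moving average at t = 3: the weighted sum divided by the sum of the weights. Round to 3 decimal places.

Weighted sum: 2·2.6 + 1·14.5 + 2·54.8 = 5.2 + 14.5 + 109.6 = 129.3
Weight total: 2 + 1 + 2 = 5
WMA = 129.3 / 5 = 25.860

25.860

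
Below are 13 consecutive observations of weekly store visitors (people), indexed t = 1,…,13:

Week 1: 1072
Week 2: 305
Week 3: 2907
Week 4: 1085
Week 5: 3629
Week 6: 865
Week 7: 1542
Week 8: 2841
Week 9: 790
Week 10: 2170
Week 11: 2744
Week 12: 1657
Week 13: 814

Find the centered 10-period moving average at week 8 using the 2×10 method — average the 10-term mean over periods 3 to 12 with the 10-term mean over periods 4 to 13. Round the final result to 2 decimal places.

Sum over 3–12: 2907 + 1085 + 3629 + 865 + 1542 + 2841 + 790 + 2170 + 2744 + 1657 = 20230
Sum over 4–13: 1085 + 3629 + 865 + 1542 + 2841 + 790 + 2170 + 2744 + 1657 + 814 = 18137
CMA at t=8 = (20230 + 18137) / (2·10) = 38367 / 20 = 1918.35

1918.35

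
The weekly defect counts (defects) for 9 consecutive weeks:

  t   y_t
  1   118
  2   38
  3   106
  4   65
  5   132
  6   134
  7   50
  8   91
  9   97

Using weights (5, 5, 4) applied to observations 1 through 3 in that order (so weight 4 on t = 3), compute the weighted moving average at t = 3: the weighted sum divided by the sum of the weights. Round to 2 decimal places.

86.00

Weighted sum: 5·118 + 5·38 + 4·106 = 590 + 190 + 424 = 1204
Weight total: 5 + 5 + 4 = 14
WMA = 1204 / 14 = 86.00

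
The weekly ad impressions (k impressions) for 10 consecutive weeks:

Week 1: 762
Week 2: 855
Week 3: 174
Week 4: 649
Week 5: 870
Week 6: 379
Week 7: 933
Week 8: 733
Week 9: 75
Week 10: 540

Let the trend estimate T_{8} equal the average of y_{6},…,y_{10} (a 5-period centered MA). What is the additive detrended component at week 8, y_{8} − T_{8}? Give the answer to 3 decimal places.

201.000

Trend T_8 = (379 + 933 + 733 + 75 + 540) / 5 = 2660/5 = 532.00000
Detrended value: 733 − 532.00000 = 201.000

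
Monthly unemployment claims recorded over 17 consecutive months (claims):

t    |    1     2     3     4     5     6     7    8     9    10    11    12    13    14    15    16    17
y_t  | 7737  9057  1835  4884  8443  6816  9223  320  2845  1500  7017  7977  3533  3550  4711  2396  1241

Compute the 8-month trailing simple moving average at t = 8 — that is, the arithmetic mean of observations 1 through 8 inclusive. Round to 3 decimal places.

Sum of periods 1–8: 7737 + 9057 + 1835 + 4884 + 8443 + 6816 + 9223 + 320 = 48315
Divide by 8: 48315 / 8 = 6039.375

6039.375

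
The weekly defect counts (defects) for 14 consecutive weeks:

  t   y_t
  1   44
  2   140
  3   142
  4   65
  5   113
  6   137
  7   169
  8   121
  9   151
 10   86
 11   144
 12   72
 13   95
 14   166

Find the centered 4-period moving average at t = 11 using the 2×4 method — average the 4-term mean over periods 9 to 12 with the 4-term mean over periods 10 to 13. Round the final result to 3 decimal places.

Sum over 9–12: 151 + 86 + 144 + 72 = 453
Sum over 10–13: 86 + 144 + 72 + 95 = 397
CMA at t=11 = (453 + 397) / (2·4) = 850 / 8 = 106.250

106.250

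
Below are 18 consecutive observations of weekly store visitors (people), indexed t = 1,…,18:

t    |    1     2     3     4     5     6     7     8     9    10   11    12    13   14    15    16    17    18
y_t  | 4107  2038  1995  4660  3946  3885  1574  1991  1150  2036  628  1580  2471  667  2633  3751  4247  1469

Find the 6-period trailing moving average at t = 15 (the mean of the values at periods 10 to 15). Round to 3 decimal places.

1669.167

Sum of periods 10–15: 2036 + 628 + 1580 + 2471 + 667 + 2633 = 10015
Divide by 6: 10015 / 6 = 1669.167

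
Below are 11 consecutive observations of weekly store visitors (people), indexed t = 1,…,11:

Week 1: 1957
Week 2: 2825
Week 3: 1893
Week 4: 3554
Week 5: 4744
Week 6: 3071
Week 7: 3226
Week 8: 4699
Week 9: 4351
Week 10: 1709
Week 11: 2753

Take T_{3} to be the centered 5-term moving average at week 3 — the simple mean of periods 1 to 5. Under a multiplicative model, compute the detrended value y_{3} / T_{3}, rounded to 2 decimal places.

Trend T_3 = (1957 + 2825 + 1893 + 3554 + 4744) / 5 = 14973/5 = 2994.6000
Ratio to trend: 1893 / 2994.6000 = 0.63

0.63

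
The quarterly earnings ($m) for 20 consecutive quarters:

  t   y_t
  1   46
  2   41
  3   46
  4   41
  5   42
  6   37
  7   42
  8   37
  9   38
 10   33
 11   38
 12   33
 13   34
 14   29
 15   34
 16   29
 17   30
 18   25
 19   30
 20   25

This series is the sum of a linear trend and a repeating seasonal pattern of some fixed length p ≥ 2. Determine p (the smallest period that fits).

First differences y_{t+1} − y_t: -5, 5, -5, 1, -5, 5, -5, 1, -5, 5, …
The difference pattern repeats every 4 terms and not for any smaller step, so p = 4.

4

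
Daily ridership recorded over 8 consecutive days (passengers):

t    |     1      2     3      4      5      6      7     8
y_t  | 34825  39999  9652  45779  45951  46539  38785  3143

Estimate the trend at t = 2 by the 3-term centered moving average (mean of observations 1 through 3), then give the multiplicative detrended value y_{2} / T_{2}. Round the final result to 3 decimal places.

Trend T_2 = (34825 + 39999 + 9652) / 3 = 84476/3 = 28158.66667
Ratio to trend: 39999 / 28158.66667 = 1.420

1.420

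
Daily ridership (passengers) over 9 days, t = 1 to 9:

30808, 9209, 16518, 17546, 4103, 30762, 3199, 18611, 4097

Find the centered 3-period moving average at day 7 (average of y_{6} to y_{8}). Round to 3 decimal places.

Sum of periods 6–8: 30762 + 3199 + 18611 = 52572
Divide by 3: 52572 / 3 = 17524.000

17524.000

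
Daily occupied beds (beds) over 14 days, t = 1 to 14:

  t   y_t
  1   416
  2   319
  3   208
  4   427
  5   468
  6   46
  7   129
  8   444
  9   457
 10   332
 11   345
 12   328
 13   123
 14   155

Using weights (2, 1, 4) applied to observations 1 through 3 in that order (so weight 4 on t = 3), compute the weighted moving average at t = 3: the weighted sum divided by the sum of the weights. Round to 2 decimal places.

283.29

Weighted sum: 2·416 + 1·319 + 4·208 = 832 + 319 + 832 = 1983
Weight total: 2 + 1 + 4 = 7
WMA = 1983 / 7 = 283.29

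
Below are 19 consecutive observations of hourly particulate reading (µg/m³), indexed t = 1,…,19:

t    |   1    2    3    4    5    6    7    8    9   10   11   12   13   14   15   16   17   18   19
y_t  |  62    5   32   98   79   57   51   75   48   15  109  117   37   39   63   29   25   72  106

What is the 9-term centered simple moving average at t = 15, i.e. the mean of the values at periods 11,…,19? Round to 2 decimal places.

Sum of periods 11–19: 109 + 117 + 37 + 39 + 63 + 29 + 25 + 72 + 106 = 597
Divide by 9: 597 / 9 = 66.33

66.33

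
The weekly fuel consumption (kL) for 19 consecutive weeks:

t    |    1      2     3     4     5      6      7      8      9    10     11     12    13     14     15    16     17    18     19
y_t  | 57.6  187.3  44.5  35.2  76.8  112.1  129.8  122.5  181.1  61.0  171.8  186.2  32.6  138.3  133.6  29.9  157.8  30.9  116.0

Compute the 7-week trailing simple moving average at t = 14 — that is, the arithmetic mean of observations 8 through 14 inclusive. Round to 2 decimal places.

127.64

Sum of periods 8–14: 122.5 + 181.1 + 61.0 + 171.8 + 186.2 + 32.6 + 138.3 = 893.5
Divide by 7: 893.5 / 7 = 127.64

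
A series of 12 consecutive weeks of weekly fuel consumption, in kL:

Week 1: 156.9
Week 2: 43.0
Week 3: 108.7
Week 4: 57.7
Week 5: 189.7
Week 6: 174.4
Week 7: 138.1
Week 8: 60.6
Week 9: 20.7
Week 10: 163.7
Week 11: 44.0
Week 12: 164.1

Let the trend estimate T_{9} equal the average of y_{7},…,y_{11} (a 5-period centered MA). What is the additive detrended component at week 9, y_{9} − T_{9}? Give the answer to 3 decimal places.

-64.720

Trend T_9 = (138.1 + 60.6 + 20.7 + 163.7 + 44.0) / 5 = 427.1/5 = 85.42000
Detrended value: 20.7 − 85.42000 = -64.720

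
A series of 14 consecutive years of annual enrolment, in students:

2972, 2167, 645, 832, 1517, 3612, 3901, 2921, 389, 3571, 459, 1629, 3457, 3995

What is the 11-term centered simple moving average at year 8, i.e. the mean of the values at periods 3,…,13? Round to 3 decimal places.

Sum of periods 3–13: 645 + 832 + 1517 + 3612 + 3901 + 2921 + 389 + 3571 + 459 + 1629 + 3457 = 22933
Divide by 11: 22933 / 11 = 2084.818

2084.818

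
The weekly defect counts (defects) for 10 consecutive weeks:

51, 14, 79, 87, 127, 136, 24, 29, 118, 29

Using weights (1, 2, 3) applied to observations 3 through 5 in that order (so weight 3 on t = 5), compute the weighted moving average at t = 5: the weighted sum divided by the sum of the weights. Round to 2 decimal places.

105.67

Weighted sum: 1·79 + 2·87 + 3·127 = 79 + 174 + 381 = 634
Weight total: 1 + 2 + 3 = 6
WMA = 634 / 6 = 105.67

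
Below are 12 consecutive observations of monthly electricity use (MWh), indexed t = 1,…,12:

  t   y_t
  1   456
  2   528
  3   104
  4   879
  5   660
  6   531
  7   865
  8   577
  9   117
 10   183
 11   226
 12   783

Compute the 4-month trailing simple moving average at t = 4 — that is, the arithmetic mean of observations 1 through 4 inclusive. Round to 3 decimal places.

491.750

Sum of periods 1–4: 456 + 528 + 104 + 879 = 1967
Divide by 4: 1967 / 4 = 491.750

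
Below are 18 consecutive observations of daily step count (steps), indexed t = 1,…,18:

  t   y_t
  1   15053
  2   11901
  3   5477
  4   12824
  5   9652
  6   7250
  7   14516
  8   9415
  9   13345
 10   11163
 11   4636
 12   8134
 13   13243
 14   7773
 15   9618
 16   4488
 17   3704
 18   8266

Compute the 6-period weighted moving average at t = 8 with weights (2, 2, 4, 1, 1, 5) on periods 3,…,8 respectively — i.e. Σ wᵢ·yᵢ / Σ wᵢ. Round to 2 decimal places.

Weighted sum: 2·5477 + 2·12824 + 4·9652 + 1·7250 + 1·14516 + 5·9415 = 10954 + 25648 + 38608 + 7250 + 14516 + 47075 = 144051
Weight total: 2 + 2 + 4 + 1 + 1 + 5 = 15
WMA = 144051 / 15 = 9603.40

9603.40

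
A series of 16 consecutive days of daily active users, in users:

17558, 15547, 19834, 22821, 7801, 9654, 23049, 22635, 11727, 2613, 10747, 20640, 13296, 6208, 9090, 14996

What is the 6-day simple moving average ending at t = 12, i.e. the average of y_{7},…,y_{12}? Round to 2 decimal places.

15235.17

Sum of periods 7–12: 23049 + 22635 + 11727 + 2613 + 10747 + 20640 = 91411
Divide by 6: 91411 / 6 = 15235.17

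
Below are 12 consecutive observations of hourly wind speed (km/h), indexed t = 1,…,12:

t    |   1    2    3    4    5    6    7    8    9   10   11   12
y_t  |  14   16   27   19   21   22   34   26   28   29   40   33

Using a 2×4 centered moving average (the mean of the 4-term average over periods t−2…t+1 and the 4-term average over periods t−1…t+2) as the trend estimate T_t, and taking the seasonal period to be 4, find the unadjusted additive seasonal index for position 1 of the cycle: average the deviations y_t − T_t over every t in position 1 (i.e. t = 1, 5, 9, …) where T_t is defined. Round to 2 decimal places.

Season position 1 occurs at t = 5, 9 (where T_t is defined).
t=5: T_5 = 23.1250; y_5 − T_5 = 21 − 23.1250 = -2.1250
t=9: T_9 = 30.0000; y_9 − T_9 = 28 − 30.0000 = -2.0000
Mean deviation: (-2.1250 + -2.0000) / 2 = -2.06

-2.06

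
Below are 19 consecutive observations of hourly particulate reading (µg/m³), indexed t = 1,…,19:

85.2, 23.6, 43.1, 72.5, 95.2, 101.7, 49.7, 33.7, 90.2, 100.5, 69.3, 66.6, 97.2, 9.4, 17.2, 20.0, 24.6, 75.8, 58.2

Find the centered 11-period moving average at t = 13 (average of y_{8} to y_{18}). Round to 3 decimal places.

54.955

Sum of periods 8–18: 33.7 + 90.2 + 100.5 + 69.3 + 66.6 + 97.2 + 9.4 + 17.2 + 20.0 + 24.6 + 75.8 = 604.5
Divide by 11: 604.5 / 11 = 54.955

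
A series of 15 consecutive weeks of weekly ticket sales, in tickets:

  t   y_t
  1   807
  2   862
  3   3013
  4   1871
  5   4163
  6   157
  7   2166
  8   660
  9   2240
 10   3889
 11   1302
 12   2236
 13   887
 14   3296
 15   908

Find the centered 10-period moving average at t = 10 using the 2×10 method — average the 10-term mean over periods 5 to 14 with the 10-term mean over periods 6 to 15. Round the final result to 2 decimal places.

1936.85

Sum over 5–14: 4163 + 157 + 2166 + 660 + 2240 + 3889 + 1302 + 2236 + 887 + 3296 = 20996
Sum over 6–15: 157 + 2166 + 660 + 2240 + 3889 + 1302 + 2236 + 887 + 3296 + 908 = 17741
CMA at t=10 = (20996 + 17741) / (2·10) = 38737 / 20 = 1936.85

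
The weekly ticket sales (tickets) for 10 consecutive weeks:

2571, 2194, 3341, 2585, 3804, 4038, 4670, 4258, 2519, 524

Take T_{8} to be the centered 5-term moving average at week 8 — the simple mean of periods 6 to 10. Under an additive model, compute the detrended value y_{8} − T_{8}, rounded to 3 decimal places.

1056.200

Trend T_8 = (4038 + 4670 + 4258 + 2519 + 524) / 5 = 16009/5 = 3201.80000
Detrended value: 4258 − 3201.80000 = 1056.200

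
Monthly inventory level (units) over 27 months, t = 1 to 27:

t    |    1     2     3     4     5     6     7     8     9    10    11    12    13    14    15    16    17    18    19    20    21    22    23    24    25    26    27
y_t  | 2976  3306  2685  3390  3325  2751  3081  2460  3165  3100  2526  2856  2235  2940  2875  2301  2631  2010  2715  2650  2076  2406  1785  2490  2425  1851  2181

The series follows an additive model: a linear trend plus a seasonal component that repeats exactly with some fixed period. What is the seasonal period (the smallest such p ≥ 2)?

5

First differences y_{t+1} − y_t: 330, -621, 705, -65, -574, 330, -621, 705, -65, -574, 330, -621, …
The difference pattern repeats every 5 terms and not for any smaller step, so p = 5.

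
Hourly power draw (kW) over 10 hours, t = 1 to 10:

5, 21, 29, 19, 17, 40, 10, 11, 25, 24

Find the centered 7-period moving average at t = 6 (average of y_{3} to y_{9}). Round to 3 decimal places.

Sum of periods 3–9: 29 + 19 + 17 + 40 + 10 + 11 + 25 = 151
Divide by 7: 151 / 7 = 21.571

21.571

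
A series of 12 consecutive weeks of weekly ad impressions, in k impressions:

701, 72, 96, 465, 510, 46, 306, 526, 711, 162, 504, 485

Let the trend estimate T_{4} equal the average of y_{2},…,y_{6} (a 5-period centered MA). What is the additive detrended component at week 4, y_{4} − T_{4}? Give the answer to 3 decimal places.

227.200

Trend T_4 = (72 + 96 + 465 + 510 + 46) / 5 = 1189/5 = 237.80000
Detrended value: 465 − 237.80000 = 227.200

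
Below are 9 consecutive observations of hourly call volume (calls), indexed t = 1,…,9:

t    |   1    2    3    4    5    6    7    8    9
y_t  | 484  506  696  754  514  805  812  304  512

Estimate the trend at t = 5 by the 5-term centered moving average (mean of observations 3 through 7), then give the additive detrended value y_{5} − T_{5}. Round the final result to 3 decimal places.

Trend T_5 = (696 + 754 + 514 + 805 + 812) / 5 = 3581/5 = 716.20000
Detrended value: 514 − 716.20000 = -202.200

-202.200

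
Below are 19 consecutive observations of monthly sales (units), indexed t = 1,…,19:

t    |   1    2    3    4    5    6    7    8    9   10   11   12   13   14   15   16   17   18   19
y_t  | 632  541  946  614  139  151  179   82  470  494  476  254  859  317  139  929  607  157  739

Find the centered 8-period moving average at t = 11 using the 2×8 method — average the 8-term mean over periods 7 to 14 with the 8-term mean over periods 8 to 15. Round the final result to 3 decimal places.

388.875

Sum over 7–14: 179 + 82 + 470 + 494 + 476 + 254 + 859 + 317 = 3131
Sum over 8–15: 82 + 470 + 494 + 476 + 254 + 859 + 317 + 139 = 3091
CMA at t=11 = (3131 + 3091) / (2·8) = 6222 / 16 = 388.875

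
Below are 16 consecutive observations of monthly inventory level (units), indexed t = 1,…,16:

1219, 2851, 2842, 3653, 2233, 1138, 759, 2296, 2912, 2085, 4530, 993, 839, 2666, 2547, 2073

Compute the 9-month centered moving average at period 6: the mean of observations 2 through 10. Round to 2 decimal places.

Sum of periods 2–10: 2851 + 2842 + 3653 + 2233 + 1138 + 759 + 2296 + 2912 + 2085 = 20769
Divide by 9: 20769 / 9 = 2307.67

2307.67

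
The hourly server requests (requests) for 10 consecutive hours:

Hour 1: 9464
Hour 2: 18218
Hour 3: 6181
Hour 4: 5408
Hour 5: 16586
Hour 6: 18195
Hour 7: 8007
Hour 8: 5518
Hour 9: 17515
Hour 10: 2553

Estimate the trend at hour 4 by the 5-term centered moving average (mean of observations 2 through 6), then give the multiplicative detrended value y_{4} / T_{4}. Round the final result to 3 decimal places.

Trend T_4 = (18218 + 6181 + 5408 + 16586 + 18195) / 5 = 64588/5 = 12917.60000
Ratio to trend: 5408 / 12917.60000 = 0.419

0.419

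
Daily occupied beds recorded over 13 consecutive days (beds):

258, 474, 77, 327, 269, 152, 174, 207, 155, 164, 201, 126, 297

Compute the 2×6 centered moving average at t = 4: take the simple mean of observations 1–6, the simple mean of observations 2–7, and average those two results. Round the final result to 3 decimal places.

Sum over 1–6: 258 + 474 + 77 + 327 + 269 + 152 = 1557
Sum over 2–7: 474 + 77 + 327 + 269 + 152 + 174 = 1473
CMA at t=4 = (1557 + 1473) / (2·6) = 3030 / 12 = 252.500

252.500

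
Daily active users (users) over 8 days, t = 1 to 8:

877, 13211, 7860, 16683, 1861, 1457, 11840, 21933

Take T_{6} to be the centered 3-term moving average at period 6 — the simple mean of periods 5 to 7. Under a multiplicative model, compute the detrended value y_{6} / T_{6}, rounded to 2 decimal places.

0.29

Trend T_6 = (1861 + 1457 + 11840) / 3 = 15158/3 = 5052.6667
Ratio to trend: 1457 / 5052.6667 = 0.29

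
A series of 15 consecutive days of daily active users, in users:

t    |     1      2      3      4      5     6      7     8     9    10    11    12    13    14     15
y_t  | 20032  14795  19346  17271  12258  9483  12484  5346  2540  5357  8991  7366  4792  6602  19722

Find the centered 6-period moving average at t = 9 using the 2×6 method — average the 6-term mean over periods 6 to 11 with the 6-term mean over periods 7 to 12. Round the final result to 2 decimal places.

Sum over 6–11: 9483 + 12484 + 5346 + 2540 + 5357 + 8991 = 44201
Sum over 7–12: 12484 + 5346 + 2540 + 5357 + 8991 + 7366 = 42084
CMA at t=9 = (44201 + 42084) / (2·6) = 86285 / 12 = 7190.42

7190.42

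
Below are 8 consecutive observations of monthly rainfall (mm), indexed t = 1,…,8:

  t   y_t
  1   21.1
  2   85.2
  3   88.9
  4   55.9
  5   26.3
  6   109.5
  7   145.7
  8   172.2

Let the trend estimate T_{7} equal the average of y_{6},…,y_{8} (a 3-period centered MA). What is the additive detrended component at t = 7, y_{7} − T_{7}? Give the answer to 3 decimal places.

3.233

Trend T_7 = (109.5 + 145.7 + 172.2) / 3 = 427.4/3 = 142.46667
Detrended value: 145.7 − 142.46667 = 3.233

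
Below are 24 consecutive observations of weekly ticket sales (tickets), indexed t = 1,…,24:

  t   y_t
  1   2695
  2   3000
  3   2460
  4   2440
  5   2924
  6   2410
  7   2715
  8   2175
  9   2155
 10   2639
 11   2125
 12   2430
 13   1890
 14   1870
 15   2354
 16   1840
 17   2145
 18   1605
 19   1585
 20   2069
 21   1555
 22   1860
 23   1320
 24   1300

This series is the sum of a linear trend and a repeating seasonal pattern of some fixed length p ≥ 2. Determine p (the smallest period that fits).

First differences y_{t+1} − y_t: 305, -540, -20, 484, -514, 305, -540, -20, 484, -514, 305, -540, …
The difference pattern repeats every 5 terms and not for any smaller step, so p = 5.

5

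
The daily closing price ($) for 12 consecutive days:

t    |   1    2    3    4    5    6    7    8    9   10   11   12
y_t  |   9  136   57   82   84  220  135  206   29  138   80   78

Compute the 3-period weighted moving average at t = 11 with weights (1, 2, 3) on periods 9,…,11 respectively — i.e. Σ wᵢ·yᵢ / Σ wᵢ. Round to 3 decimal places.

Weighted sum: 1·29 + 2·138 + 3·80 = 29 + 276 + 240 = 545
Weight total: 1 + 2 + 3 = 6
WMA = 545 / 6 = 90.833

90.833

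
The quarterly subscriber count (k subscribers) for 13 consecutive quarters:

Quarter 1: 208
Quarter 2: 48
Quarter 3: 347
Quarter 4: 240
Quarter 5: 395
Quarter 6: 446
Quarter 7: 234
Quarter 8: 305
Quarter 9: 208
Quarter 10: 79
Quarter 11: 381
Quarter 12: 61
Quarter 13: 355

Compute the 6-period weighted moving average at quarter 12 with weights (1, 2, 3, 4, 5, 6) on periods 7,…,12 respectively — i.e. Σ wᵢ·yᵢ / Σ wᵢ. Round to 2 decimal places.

193.10

Weighted sum: 1·234 + 2·305 + 3·208 + 4·79 + 5·381 + 6·61 = 234 + 610 + 624 + 316 + 1905 + 366 = 4055
Weight total: 1 + 2 + 3 + 4 + 5 + 6 = 21
WMA = 4055 / 21 = 193.10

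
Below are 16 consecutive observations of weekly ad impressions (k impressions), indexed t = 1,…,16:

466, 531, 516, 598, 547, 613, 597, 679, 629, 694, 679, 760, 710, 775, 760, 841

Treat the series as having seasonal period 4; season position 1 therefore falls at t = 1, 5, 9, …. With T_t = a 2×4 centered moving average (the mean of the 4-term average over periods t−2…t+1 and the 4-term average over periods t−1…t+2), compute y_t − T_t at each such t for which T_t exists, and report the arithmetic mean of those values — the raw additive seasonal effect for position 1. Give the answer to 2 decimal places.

-31.25

Season position 1 occurs at t = 5, 9, 13 (where T_t is defined).
t=5: T_5 = 578.6250; y_5 − T_5 = 547 − 578.6250 = -31.6250
t=9: T_9 = 660.0000; y_9 − T_9 = 629 − 660.0000 = -31.0000
t=13: T_13 = 741.1250; y_13 − T_13 = 710 − 741.1250 = -31.1250
Mean deviation: (-31.6250 + -31.0000 + -31.1250) / 3 = -31.25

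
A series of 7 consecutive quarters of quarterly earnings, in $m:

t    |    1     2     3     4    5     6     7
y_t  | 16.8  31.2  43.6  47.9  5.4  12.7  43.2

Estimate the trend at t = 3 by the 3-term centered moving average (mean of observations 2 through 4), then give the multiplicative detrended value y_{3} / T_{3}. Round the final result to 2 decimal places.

1.07

Trend T_3 = (31.2 + 43.6 + 47.9) / 3 = 122.7/3 = 40.9000
Ratio to trend: 43.6 / 40.9000 = 1.07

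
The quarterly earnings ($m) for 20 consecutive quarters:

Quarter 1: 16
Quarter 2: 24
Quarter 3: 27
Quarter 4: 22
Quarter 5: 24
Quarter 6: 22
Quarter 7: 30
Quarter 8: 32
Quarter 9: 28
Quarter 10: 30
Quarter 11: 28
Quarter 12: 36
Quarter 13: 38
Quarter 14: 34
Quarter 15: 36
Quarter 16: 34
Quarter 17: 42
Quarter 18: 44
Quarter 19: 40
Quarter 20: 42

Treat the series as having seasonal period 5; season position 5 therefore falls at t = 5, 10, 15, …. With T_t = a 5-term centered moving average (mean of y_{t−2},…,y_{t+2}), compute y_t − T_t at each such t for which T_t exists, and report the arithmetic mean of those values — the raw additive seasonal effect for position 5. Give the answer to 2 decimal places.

Season position 5 occurs at t = 5, 10, 15 (where T_t is defined).
t=5: T_5 = 25.0000; y_5 − T_5 = 24 − 25.0000 = -1.0000
t=10: T_10 = 30.8000; y_10 − T_10 = 30 − 30.8000 = -0.8000
t=15: T_15 = 36.8000; y_15 − T_15 = 36 − 36.8000 = -0.8000
Mean deviation: (-1.0000 + -0.8000 + -0.8000) / 3 = -0.87

-0.87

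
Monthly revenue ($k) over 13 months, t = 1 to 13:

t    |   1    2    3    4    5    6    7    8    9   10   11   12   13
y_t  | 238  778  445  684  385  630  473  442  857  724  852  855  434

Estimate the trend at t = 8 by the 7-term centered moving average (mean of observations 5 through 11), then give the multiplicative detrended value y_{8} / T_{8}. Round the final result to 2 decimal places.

Trend T_8 = (385 + 630 + 473 + 442 + 857 + 724 + 852) / 7 = 4363/7 = 623.2857
Ratio to trend: 442 / 623.2857 = 0.71

0.71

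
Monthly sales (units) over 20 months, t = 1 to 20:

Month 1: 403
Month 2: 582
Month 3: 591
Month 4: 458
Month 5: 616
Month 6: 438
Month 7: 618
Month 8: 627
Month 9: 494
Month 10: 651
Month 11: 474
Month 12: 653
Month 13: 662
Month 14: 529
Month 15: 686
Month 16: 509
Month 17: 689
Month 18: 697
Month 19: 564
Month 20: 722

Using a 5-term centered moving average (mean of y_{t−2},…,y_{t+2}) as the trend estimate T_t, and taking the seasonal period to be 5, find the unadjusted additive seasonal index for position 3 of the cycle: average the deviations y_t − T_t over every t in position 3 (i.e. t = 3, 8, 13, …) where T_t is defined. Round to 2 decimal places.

61.10

Season position 3 occurs at t = 3, 8, 13, 18 (where T_t is defined).
t=3: T_3 = 530.0000; y_3 − T_3 = 591 − 530.0000 = 61.0000
t=8: T_8 = 565.6000; y_8 − T_8 = 627 − 565.6000 = 61.4000
t=13: T_13 = 600.8000; y_13 − T_13 = 662 − 600.8000 = 61.2000
t=18: T_18 = 636.2000; y_18 − T_18 = 697 − 636.2000 = 60.8000
Mean deviation: (61.0000 + 61.4000 + 61.2000 + 60.8000) / 4 = 61.10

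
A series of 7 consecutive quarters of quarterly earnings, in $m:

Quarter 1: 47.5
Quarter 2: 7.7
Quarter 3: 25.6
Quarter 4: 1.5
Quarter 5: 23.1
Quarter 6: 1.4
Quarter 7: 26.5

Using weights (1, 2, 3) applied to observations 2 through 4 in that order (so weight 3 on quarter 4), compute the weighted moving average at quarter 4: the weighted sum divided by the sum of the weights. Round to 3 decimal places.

Weighted sum: 1·7.7 + 2·25.6 + 3·1.5 = 7.7 + 51.2 + 4.5 = 63.4
Weight total: 1 + 2 + 3 = 6
WMA = 63.4 / 6 = 10.567

10.567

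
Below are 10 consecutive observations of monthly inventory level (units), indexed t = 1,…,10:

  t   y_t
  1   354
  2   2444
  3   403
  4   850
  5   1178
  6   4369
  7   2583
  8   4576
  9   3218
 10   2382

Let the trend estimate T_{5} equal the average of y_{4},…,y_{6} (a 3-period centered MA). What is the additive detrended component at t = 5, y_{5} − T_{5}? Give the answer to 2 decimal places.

Trend T_5 = (850 + 1178 + 4369) / 3 = 6397/3 = 2132.3333
Detrended value: 1178 − 2132.3333 = -954.33

-954.33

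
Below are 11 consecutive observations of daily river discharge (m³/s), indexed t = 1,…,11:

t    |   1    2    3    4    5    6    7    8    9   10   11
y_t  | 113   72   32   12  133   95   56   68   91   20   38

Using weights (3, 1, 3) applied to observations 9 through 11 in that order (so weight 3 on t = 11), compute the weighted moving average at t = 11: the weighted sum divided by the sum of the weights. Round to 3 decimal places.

58.143

Weighted sum: 3·91 + 1·20 + 3·38 = 273 + 20 + 114 = 407
Weight total: 3 + 1 + 3 = 7
WMA = 407 / 7 = 58.143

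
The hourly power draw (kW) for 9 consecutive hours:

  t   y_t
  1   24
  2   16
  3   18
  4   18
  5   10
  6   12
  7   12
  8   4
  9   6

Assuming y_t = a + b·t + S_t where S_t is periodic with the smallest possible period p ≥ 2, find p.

First differences y_{t+1} − y_t: -8, 2, 0, -8, 2, 0, -8, 2, …
The difference pattern repeats every 3 terms and not for any smaller step, so p = 3.

3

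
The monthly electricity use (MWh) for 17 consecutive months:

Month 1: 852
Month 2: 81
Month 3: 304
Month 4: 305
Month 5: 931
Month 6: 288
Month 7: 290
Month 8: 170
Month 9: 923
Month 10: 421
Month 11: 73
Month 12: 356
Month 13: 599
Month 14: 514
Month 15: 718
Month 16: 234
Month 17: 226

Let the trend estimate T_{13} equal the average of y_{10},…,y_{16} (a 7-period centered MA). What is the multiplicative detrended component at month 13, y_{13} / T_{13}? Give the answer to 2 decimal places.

Trend T_13 = (421 + 73 + 356 + 599 + 514 + 718 + 234) / 7 = 2915/7 = 416.4286
Ratio to trend: 599 / 416.4286 = 1.44

1.44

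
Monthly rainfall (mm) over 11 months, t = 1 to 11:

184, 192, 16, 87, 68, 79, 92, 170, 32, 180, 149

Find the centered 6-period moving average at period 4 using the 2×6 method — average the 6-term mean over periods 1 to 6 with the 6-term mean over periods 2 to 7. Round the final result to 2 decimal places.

96.67

Sum over 1–6: 184 + 192 + 16 + 87 + 68 + 79 = 626
Sum over 2–7: 192 + 16 + 87 + 68 + 79 + 92 = 534
CMA at t=4 = (626 + 534) / (2·6) = 1160 / 12 = 96.67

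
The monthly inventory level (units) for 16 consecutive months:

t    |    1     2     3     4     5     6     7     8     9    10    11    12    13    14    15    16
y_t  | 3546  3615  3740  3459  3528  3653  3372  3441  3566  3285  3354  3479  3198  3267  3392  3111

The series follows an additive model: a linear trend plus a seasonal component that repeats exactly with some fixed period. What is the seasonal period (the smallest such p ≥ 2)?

First differences y_{t+1} − y_t: 69, 125, -281, 69, 125, -281, 69, 125, …
The difference pattern repeats every 3 terms and not for any smaller step, so p = 3.

3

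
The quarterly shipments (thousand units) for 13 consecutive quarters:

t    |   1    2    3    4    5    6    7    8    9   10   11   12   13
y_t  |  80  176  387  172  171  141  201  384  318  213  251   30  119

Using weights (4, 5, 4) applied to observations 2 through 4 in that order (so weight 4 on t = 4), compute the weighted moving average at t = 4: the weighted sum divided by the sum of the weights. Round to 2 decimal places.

255.92

Weighted sum: 4·176 + 5·387 + 4·172 = 704 + 1935 + 688 = 3327
Weight total: 4 + 5 + 4 = 13
WMA = 3327 / 13 = 255.92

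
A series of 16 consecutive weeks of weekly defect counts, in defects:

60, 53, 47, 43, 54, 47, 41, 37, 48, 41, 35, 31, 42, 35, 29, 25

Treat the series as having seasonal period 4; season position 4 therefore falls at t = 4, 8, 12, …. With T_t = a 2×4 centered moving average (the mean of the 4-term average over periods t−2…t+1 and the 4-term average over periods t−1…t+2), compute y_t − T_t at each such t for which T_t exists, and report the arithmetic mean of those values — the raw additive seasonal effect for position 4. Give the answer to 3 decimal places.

-5.500

Season position 4 occurs at t = 4, 8, 12 (where T_t is defined).
t=4: T_4 = 48.50000; y_4 − T_4 = 43 − 48.50000 = -5.50000
t=8: T_8 = 42.50000; y_8 − T_8 = 37 − 42.50000 = -5.50000
t=12: T_12 = 36.50000; y_12 − T_12 = 31 − 36.50000 = -5.50000
Mean deviation: (-5.50000 + -5.50000 + -5.50000) / 3 = -5.500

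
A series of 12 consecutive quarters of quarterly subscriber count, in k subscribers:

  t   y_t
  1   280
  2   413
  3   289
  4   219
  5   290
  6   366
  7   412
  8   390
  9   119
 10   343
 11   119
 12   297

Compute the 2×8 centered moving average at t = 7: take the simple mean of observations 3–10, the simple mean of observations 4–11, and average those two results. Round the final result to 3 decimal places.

Sum over 3–10: 289 + 219 + 290 + 366 + 412 + 390 + 119 + 343 = 2428
Sum over 4–11: 219 + 290 + 366 + 412 + 390 + 119 + 343 + 119 = 2258
CMA at t=7 = (2428 + 2258) / (2·8) = 4686 / 16 = 292.875

292.875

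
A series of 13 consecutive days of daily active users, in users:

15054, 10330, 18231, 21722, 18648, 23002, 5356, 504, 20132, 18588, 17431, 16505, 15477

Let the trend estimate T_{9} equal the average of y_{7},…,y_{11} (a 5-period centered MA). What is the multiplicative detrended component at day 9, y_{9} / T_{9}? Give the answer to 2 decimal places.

1.62

Trend T_9 = (5356 + 504 + 20132 + 18588 + 17431) / 5 = 62011/5 = 12402.2000
Ratio to trend: 20132 / 12402.2000 = 1.62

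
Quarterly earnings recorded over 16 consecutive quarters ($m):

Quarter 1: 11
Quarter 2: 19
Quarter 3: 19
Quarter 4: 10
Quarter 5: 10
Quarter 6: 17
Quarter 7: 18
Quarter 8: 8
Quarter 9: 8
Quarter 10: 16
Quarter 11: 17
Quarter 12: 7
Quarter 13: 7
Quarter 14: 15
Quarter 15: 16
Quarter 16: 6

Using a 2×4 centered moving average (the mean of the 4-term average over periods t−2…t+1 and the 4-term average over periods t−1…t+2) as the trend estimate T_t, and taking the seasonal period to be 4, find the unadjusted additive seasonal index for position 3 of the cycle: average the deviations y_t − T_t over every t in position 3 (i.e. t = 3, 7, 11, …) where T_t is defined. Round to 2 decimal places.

Season position 3 occurs at t = 3, 7, 11 (where T_t is defined).
t=3: T_3 = 14.6250; y_3 − T_3 = 19 − 14.6250 = 4.3750
t=7: T_7 = 13.0000; y_7 − T_7 = 18 − 13.0000 = 5.0000
t=11: T_11 = 11.8750; y_11 − T_11 = 17 − 11.8750 = 5.1250
Mean deviation: (4.3750 + 5.0000 + 5.1250) / 3 = 4.83

4.83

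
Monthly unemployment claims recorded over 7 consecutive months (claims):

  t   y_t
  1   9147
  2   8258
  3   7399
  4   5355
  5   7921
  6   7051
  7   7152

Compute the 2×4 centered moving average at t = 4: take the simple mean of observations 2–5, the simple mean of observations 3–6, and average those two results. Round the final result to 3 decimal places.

7082.375

Sum over 2–5: 8258 + 7399 + 5355 + 7921 = 28933
Sum over 3–6: 7399 + 5355 + 7921 + 7051 = 27726
CMA at t=4 = (28933 + 27726) / (2·4) = 56659 / 8 = 7082.375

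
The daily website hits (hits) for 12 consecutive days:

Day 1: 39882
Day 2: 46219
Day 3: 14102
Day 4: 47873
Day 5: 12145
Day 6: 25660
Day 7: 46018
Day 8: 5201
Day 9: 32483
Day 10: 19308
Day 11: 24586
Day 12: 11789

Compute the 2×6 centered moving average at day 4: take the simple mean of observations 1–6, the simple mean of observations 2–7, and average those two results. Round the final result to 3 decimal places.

31491.500

Sum over 1–6: 39882 + 46219 + 14102 + 47873 + 12145 + 25660 = 185881
Sum over 2–7: 46219 + 14102 + 47873 + 12145 + 25660 + 46018 = 192017
CMA at t=4 = (185881 + 192017) / (2·6) = 377898 / 12 = 31491.500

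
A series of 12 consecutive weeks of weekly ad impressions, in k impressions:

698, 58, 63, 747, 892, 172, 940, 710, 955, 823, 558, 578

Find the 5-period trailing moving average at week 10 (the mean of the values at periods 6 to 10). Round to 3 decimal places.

720.000

Sum of periods 6–10: 172 + 940 + 710 + 955 + 823 = 3600
Divide by 5: 3600 / 5 = 720.000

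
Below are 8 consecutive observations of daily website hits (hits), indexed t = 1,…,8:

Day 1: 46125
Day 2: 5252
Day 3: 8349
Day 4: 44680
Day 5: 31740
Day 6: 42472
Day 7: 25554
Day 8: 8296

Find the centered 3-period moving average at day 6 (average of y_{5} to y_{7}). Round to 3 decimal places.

Sum of periods 5–7: 31740 + 42472 + 25554 = 99766
Divide by 3: 99766 / 3 = 33255.333

33255.333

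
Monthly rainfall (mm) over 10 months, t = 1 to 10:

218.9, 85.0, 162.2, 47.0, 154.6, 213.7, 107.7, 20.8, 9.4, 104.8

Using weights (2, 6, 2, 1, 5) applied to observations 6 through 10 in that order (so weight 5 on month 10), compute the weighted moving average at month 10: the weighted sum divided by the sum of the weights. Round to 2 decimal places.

Weighted sum: 2·213.7 + 6·107.7 + 2·20.8 + 1·9.4 + 5·104.8 = 427.4 + 646.2 + 41.6 + 9.4 + 524.0 = 1648.6
Weight total: 2 + 6 + 2 + 1 + 5 = 16
WMA = 1648.6 / 16 = 103.04

103.04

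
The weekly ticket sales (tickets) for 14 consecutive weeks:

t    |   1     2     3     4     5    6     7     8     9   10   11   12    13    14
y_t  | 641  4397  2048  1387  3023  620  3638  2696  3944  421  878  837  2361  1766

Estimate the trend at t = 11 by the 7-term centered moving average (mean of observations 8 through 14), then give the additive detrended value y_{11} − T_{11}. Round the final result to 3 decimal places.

-965.286

Trend T_11 = (2696 + 3944 + 421 + 878 + 837 + 2361 + 1766) / 7 = 12903/7 = 1843.28571
Detrended value: 878 − 1843.28571 = -965.286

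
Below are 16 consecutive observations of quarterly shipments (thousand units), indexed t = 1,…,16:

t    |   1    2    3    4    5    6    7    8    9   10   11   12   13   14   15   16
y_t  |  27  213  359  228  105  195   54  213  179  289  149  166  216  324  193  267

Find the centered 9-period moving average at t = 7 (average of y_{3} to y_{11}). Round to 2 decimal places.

196.78

Sum of periods 3–11: 359 + 228 + 105 + 195 + 54 + 213 + 179 + 289 + 149 = 1771
Divide by 9: 1771 / 9 = 196.78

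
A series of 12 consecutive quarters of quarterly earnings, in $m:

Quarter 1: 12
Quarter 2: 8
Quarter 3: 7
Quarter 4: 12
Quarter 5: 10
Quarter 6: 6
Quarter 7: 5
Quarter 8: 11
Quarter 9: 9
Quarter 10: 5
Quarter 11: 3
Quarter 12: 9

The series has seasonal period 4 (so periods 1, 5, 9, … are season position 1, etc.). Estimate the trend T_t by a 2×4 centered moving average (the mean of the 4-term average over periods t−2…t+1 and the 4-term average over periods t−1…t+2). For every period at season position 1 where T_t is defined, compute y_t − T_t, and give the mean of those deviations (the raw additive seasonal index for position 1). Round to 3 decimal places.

Season position 1 occurs at t = 5, 9 (where T_t is defined).
t=5: T_5 = 8.50000; y_5 − T_5 = 10 − 8.50000 = 1.50000
t=9: T_9 = 7.25000; y_9 − T_9 = 9 − 7.25000 = 1.75000
Mean deviation: (1.50000 + 1.75000) / 2 = 1.625

1.625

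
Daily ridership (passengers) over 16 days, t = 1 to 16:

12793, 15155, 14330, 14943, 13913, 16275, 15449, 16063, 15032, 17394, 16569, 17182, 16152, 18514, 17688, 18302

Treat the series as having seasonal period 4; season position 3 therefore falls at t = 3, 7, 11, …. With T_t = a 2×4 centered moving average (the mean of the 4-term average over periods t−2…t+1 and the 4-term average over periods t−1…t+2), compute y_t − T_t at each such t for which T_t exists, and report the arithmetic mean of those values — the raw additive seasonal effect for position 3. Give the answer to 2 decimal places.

-115.46

Season position 3 occurs at t = 3, 7, 11 (where T_t is defined).
t=3: T_3 = 14445.2500; y_3 − T_3 = 14330 − 14445.2500 = -115.2500
t=7: T_7 = 15564.8750; y_7 − T_7 = 15449 − 15564.8750 = -115.8750
t=11: T_11 = 16684.2500; y_11 − T_11 = 16569 − 16684.2500 = -115.2500
Mean deviation: (-115.2500 + -115.8750 + -115.2500) / 3 = -115.46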